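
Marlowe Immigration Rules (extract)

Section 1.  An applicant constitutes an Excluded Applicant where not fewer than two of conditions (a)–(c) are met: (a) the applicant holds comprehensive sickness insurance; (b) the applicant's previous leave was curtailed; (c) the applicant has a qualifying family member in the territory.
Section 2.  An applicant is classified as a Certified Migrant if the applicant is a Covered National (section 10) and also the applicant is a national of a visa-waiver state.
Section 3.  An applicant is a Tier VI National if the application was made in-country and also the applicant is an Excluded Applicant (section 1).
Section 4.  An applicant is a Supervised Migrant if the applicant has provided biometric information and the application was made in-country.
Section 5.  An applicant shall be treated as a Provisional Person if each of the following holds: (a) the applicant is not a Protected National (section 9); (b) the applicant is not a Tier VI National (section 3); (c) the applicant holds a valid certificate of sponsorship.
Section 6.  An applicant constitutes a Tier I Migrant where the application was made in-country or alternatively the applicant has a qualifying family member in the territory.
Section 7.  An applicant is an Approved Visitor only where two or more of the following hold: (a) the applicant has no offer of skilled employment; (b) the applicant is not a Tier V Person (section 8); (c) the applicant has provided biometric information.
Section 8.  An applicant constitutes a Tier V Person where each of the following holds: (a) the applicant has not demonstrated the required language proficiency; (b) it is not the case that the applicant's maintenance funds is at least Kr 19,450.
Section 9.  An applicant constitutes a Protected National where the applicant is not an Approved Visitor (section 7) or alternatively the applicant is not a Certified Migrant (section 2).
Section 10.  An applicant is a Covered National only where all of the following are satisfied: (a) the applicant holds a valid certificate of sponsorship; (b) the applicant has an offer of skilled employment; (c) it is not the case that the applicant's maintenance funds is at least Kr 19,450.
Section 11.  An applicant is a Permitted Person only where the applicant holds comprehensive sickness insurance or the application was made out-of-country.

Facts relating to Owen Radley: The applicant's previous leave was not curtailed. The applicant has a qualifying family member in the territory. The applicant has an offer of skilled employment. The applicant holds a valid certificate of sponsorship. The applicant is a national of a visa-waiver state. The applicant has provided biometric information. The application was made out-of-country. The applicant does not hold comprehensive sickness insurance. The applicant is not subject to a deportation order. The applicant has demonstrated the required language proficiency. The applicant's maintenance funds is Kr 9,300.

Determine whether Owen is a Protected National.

No

Under section 8: the applicant has not demonstrated the required language proficiency? no; and applicant's maintenance funds: Kr 9,300 ≥ Kr 19,450? no, so negated condition yes. So the applicant is not a Tier V Person.
Under section 7: the applicant has no offer of skilled employment? no; not a Tier V Person (section 8)? yes; the applicant has provided biometric information? yes — 2 of 3 hold (need ≥2) → satisfied.
Under section 10: the applicant holds a valid certificate of sponsorship? yes; and the applicant has an offer of skilled employment? yes; and applicant's maintenance funds: Kr 9,300 ≥ Kr 19,450? no, so negated condition yes. So the applicant is a Covered National.
Under section 2: Covered National (section 10)? yes; and the applicant is a national of a visa-waiver state? yes. So the applicant is a Certified Migrant.
Under section 9: not an Approved Visitor (section 7)? no; or not a Certified Migrant (section 2)? no. So the applicant is not a Protected National.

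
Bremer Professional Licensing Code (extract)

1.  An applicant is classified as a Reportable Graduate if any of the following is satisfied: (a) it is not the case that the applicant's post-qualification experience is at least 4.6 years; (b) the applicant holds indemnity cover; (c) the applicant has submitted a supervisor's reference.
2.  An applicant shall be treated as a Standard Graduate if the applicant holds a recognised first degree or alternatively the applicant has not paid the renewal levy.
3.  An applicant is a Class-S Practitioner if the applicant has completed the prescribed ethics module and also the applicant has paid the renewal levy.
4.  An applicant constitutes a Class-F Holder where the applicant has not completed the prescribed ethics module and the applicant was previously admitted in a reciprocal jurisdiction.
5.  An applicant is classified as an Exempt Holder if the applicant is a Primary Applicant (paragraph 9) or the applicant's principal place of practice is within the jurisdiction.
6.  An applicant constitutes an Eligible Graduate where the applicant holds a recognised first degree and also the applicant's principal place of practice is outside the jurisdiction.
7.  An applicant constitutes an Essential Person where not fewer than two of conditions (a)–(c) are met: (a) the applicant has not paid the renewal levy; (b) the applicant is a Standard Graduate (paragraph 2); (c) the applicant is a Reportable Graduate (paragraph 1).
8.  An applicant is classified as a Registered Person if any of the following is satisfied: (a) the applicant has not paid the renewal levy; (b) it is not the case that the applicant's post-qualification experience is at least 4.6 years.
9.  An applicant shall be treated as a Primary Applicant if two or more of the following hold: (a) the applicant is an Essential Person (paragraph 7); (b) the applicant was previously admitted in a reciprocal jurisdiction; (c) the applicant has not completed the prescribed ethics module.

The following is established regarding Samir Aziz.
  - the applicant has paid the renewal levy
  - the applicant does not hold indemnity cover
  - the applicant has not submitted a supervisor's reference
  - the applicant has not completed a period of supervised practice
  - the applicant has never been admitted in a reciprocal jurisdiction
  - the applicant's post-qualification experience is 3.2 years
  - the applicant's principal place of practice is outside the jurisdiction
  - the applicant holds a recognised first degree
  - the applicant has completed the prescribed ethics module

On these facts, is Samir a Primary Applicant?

paragraph 2 — Standard Graduate: [the applicant holds a recognised first degree? yes] OR [the applicant has not paid the renewal levy? no] → satisfied.
paragraph 1 — Reportable Graduate: [applicant's post-qualification experience: 3.2 years ≥ 4.6 years? no, so negated condition yes] OR [the applicant holds indemnity cover? no] OR [the applicant has submitted a supervisor's reference? no] → satisfied.
paragraph 7 — Essential Person: the applicant has not paid the renewal levy? no; Standard Graduate (paragraph 2)? yes; Reportable Graduate (paragraph 1)? yes — 2 of 3 hold (need ≥2) → satisfied.
paragraph 9 — Primary Applicant: Essential Person (paragraph 7)? yes; the applicant was previously admitted in a reciprocal jurisdiction? no; the applicant has not completed the prescribed ethics module? no — 1 of 3 hold (need ≥2) → not satisfied.

No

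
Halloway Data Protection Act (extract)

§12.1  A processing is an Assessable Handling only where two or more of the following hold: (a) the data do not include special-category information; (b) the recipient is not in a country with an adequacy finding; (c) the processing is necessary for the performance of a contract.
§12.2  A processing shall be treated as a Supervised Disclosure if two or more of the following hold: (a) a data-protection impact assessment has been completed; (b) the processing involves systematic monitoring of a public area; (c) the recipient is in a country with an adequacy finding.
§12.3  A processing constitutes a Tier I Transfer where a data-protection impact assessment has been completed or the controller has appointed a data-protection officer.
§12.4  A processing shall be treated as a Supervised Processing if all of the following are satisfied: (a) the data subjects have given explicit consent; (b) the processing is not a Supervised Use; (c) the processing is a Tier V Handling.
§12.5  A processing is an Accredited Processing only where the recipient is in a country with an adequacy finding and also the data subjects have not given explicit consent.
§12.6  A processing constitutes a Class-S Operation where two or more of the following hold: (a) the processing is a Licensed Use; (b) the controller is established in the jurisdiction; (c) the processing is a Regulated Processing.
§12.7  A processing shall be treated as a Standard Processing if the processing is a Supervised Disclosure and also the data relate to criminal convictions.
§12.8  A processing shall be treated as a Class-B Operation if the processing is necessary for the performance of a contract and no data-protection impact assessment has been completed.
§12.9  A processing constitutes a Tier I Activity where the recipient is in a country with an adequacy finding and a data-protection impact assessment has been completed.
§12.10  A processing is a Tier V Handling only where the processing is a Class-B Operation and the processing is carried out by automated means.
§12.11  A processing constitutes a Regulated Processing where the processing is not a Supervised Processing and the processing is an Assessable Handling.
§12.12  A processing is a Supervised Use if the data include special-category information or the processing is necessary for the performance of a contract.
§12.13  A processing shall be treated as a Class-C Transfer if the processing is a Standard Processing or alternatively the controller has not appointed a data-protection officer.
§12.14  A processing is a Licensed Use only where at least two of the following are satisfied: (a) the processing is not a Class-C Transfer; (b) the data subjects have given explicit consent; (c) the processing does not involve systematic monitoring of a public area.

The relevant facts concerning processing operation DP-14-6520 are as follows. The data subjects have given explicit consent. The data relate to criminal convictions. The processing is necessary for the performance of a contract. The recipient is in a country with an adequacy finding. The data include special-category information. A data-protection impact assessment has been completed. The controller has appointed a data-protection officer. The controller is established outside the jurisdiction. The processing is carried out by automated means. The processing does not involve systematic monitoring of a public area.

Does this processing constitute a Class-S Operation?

§12.2 — Supervised Disclosure: a data-protection impact assessment has been completed? yes; the processing involves systematic monitoring of a public area? no; the recipient is in a country with an adequacy finding? yes — 2 of 3 hold (need ≥2) → satisfied.
§12.7 — Standard Processing: [Supervised Disclosure (§12.2)? yes] AND [the data relate to criminal convictions? yes] → satisfied.
§12.13 — Class-C Transfer: [Standard Processing (§12.7)? yes] OR [the controller has not appointed a data-protection officer? no] → satisfied.
§12.14 — Licensed Use: not a Class-C Transfer (§12.13)? no; the data subjects have given explicit consent? yes; the processing does not involve systematic monitoring of a public area? yes — 2 of 3 hold (need ≥2) → satisfied.
§12.12 — Supervised Use: [the data include special-category information? yes] OR [the processing is necessary for the performance of a contract? yes] → satisfied.
§12.8 — Class-B Operation: [the processing is necessary for the performance of a contract? yes] AND [no data-protection impact assessment has been completed? no] → not satisfied.
§12.10 — Tier V Handling: [Class-B Operation (§12.8)? no] AND [the processing is carried out by automated means? yes] → not satisfied.
§12.4 — Supervised Processing: [the data subjects have given explicit consent? yes] AND [not a Supervised Use (§12.12)? no] AND [Tier V Handling (§12.10)? no] → not satisfied.
§12.1 — Assessable Handling: the data do not include special-category information? no; the recipient is not in a country with an adequacy finding? no; the processing is necessary for the performance of a contract? yes — 1 of 3 hold (need ≥2) → not satisfied.
§12.11 — Regulated Processing: [not a Supervised Processing (§12.4)? yes] AND [Assessable Handling (§12.1)? no] → not satisfied.
§12.6 — Class-S Operation: Licensed Use (§12.14)? yes; the controller is established in the jurisdiction? no; Regulated Processing (§12.11)? no — 1 of 3 hold (need ≥2) → not satisfied.

No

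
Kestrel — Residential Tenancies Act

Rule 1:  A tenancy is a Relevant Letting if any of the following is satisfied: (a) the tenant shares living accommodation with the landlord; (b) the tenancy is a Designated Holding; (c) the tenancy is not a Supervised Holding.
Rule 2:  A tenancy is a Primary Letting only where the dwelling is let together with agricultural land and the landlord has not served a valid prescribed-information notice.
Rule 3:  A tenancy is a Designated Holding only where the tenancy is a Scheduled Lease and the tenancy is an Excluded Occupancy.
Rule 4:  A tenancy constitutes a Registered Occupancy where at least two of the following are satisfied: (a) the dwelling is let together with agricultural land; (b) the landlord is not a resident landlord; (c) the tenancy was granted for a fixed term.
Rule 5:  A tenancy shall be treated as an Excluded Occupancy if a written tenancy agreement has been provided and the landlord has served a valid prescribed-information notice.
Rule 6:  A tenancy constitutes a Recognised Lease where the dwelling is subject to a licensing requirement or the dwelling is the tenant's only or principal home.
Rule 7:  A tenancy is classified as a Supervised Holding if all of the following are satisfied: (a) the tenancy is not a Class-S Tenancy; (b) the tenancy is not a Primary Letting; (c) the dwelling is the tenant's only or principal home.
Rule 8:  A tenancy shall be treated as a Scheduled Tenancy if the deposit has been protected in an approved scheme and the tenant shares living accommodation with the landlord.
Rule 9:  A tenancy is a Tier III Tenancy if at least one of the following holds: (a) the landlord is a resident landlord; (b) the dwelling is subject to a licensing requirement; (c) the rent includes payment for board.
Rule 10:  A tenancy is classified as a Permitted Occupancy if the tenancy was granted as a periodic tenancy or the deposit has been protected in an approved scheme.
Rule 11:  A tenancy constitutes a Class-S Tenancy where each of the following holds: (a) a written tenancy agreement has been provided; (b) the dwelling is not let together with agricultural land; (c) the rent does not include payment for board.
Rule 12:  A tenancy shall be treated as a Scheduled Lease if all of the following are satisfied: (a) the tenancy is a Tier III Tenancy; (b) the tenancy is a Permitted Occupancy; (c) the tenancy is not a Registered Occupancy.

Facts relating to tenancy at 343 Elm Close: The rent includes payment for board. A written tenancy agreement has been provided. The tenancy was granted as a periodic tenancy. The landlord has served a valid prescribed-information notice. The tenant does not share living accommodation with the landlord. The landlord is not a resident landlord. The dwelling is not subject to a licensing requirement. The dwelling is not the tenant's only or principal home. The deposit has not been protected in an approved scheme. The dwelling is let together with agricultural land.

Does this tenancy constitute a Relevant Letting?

Yes

Under rule 9: the landlord is a resident landlord? no; or the dwelling is subject to a licensing requirement? no; or the rent includes payment for board? yes. So the tenancy is a Tier III Tenancy.
Under rule 10: the tenancy was granted as a periodic tenancy? yes; or the deposit has been protected in an approved scheme? no. So the tenancy is a Permitted Occupancy.
Under rule 4: the dwelling is let together with agricultural land? yes; the landlord is not a resident landlord? yes; the tenancy was granted for a fixed term? no — 2 of 3 hold (need ≥2) → satisfied.
Under rule 12: Tier III Tenancy (rule 9)? yes; and Permitted Occupancy (rule 10)? yes; and not a Registered Occupancy (rule 4)? no. So the tenancy is not a Scheduled Lease.
Under rule 5: a written tenancy agreement has been provided? yes; and the landlord has served a valid prescribed-information notice? yes. So the tenancy is an Excluded Occupancy.
Under rule 3: Scheduled Lease (rule 12)? no; and Excluded Occupancy (rule 5)? yes. So the tenancy is not a Designated Holding.
Under rule 11: a written tenancy agreement has been provided? yes; and the dwelling is not let together with agricultural land? no; and the rent does not include payment for board? no. So the tenancy is not a Class-S Tenancy.
Under rule 2: the dwelling is let together with agricultural land? yes; and the landlord has not served a valid prescribed-information notice? no. So the tenancy is not a Primary Letting.
Under rule 7: not a Class-S Tenancy (rule 11)? yes; and not a Primary Letting (rule 2)? yes; and the dwelling is the tenant's only or principal home? no. So the tenancy is not a Supervised Holding.
Under rule 1: the tenant shares living accommodation with the landlord? no; or Designated Holding (rule 3)? no; or not a Supervised Holding (rule 7)? yes. So the tenancy is a Relevant Letting.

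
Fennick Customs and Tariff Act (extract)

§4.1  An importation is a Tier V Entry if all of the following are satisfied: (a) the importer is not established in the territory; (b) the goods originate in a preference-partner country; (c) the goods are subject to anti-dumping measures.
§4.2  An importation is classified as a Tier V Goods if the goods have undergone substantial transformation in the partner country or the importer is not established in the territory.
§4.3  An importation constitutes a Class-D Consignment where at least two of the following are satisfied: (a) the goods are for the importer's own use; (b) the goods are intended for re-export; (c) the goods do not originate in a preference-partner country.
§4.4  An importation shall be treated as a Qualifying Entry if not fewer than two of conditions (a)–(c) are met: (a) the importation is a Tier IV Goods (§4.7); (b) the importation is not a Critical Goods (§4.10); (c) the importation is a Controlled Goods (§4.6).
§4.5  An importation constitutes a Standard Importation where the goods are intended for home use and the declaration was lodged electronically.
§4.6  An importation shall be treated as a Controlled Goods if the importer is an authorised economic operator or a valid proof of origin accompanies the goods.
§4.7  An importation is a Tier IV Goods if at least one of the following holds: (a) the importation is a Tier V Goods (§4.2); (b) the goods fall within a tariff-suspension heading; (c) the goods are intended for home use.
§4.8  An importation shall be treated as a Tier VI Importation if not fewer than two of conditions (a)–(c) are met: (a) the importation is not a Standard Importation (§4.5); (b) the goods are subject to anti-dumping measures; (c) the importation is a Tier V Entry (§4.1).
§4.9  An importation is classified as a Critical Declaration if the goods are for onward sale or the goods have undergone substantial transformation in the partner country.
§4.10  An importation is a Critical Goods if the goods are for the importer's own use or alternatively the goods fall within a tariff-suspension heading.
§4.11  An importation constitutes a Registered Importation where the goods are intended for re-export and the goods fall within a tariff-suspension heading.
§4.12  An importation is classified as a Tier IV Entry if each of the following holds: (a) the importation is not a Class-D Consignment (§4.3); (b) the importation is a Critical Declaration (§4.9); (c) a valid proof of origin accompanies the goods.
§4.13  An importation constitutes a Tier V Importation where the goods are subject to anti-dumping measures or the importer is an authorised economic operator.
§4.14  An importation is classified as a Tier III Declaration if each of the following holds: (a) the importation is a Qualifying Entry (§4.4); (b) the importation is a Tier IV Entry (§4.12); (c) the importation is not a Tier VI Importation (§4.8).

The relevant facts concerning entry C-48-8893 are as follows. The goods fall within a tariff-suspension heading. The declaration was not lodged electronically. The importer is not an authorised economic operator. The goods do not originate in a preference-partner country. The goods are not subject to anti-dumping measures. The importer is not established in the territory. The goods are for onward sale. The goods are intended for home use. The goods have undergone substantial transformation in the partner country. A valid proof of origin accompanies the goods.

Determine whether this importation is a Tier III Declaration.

§4.2 — Tier V Goods: [the goods have undergone substantial transformation in the partner country? yes] OR [the importer is not established in the territory? yes] → satisfied.
§4.7 — Tier IV Goods: [Tier V Goods (§4.2)? yes] OR [the goods fall within a tariff-suspension heading? yes] OR [the goods are intended for home use? yes] → satisfied.
§4.10 — Critical Goods: [the goods are for the importer's own use? no] OR [the goods fall within a tariff-suspension heading? yes] → satisfied.
§4.6 — Controlled Goods: [the importer is an authorised economic operator? no] OR [a valid proof of origin accompanies the goods? yes] → satisfied.
§4.4 — Qualifying Entry: Tier IV Goods (§4.7)? yes; not a Critical Goods (§4.10)? no; Controlled Goods (§4.6)? yes — 2 of 3 hold (need ≥2) → satisfied.
§4.3 — Class-D Consignment: the goods are for the importer's own use? no; the goods are intended for re-export? no; the goods do not originate in a preference-partner country? yes — 1 of 3 hold (need ≥2) → not satisfied.
§4.9 — Critical Declaration: [the goods are for onward sale? yes] OR [the goods have undergone substantial transformation in the partner country? yes] → satisfied.
§4.12 — Tier IV Entry: [not a Class-D Consignment (§4.3)? yes] AND [Critical Declaration (§4.9)? yes] AND [a valid proof of origin accompanies the goods? yes] → satisfied.
§4.5 — Standard Importation: [the goods are intended for home use? yes] AND [the declaration was lodged electronically? no] → not satisfied.
§4.1 — Tier V Entry: [the importer is not established in the territory? yes] AND [the goods originate in a preference-partner country? no] AND [the goods are subject to anti-dumping measures? no] → not satisfied.
§4.8 — Tier VI Importation: not a Standard Importation (§4.5)? yes; the goods are subject to anti-dumping measures? no; Tier V Entry (§4.1)? no — 1 of 3 hold (need ≥2) → not satisfied.
§4.14 — Tier III Declaration: [Qualifying Entry (§4.4)? yes] AND [Tier IV Entry (§4.12)? yes] AND [not a Tier VI Importation (§4.8)? yes] → satisfied.

Yes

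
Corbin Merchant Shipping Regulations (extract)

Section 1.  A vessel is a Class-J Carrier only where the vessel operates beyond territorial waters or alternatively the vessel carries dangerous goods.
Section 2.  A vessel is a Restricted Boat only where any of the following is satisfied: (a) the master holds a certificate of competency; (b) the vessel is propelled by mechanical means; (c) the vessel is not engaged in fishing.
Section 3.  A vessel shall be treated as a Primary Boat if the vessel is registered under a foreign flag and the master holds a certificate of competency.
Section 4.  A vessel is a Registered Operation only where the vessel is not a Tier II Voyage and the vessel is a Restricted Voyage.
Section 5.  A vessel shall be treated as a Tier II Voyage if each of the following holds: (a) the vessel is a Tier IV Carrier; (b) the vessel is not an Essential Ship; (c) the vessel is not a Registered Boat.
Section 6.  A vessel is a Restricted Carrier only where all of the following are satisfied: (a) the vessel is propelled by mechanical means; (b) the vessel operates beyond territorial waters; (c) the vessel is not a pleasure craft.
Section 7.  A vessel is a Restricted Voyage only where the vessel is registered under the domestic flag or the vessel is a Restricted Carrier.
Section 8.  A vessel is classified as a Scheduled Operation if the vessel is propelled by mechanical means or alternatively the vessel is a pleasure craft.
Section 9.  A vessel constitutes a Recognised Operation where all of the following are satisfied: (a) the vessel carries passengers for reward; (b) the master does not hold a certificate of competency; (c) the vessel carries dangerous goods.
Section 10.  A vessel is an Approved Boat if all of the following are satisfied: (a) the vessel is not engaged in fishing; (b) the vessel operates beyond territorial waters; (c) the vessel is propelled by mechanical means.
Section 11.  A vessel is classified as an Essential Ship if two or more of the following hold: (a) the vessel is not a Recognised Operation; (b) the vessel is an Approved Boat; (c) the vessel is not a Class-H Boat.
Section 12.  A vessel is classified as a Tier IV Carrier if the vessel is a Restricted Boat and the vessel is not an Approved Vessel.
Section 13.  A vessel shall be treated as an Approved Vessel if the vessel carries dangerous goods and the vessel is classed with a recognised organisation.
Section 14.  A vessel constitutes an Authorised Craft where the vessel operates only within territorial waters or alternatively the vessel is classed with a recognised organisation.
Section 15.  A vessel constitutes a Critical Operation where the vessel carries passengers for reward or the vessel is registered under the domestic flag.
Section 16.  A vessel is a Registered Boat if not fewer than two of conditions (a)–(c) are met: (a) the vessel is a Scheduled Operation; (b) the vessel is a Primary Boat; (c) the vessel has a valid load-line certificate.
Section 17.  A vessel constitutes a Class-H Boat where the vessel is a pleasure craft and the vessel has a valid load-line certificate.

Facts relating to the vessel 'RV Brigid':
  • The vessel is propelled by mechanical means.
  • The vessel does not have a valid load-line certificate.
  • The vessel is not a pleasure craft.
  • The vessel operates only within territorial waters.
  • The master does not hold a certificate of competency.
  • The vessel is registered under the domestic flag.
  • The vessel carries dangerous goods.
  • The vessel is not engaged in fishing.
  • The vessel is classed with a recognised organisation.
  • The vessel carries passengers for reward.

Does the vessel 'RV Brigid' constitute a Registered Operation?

Yes

section 2 — Restricted Boat: [the master holds a certificate of competency? no] OR [the vessel is propelled by mechanical means? yes] OR [the vessel is not engaged in fishing? yes] → satisfied.
section 13 — Approved Vessel: [the vessel carries dangerous goods? yes] AND [the vessel is classed with a recognised organisation? yes] → satisfied.
section 12 — Tier IV Carrier: [Restricted Boat (section 2)? yes] AND [not an Approved Vessel (section 13)? no] → not satisfied.
section 9 — Recognised Operation: [the vessel carries passengers for reward? yes] AND [the master does not hold a certificate of competency? yes] AND [the vessel carries dangerous goods? yes] → satisfied.
section 10 — Approved Boat: [the vessel is not engaged in fishing? yes] AND [the vessel operates beyond territorial waters? no] AND [the vessel is propelled by mechanical means? yes] → not satisfied.
section 17 — Class-H Boat: [the vessel is a pleasure craft? no] AND [the vessel has a valid load-line certificate? no] → not satisfied.
section 11 — Essential Ship: not a Recognised Operation (section 9)? no; Approved Boat (section 10)? no; not a Class-H Boat (section 17)? yes — 1 of 3 hold (need ≥2) → not satisfied.
section 8 — Scheduled Operation: [the vessel is propelled by mechanical means? yes] OR [the vessel is a pleasure craft? no] → satisfied.
section 3 — Primary Boat: [the vessel is registered under a foreign flag? no] AND [the master holds a certificate of competency? no] → not satisfied.
section 16 — Registered Boat: Scheduled Operation (section 8)? yes; Primary Boat (section 3)? no; the vessel has a valid load-line certificate? no — 1 of 3 hold (need ≥2) → not satisfied.
section 5 — Tier II Voyage: [Tier IV Carrier (section 12)? no] AND [not an Essential Ship (section 11)? yes] AND [not a Registered Boat (section 16)? yes] → not satisfied.
section 6 — Restricted Carrier: [the vessel is propelled by mechanical means? yes] AND [the vessel operates beyond territorial waters? no] AND [the vessel is not a pleasure craft? yes] → not satisfied.
section 7 — Restricted Voyage: [the vessel is registered under the domestic flag? yes] OR [Restricted Carrier (section 6)? no] → satisfied.
section 4 — Registered Operation: [not a Tier II Voyage (section 5)? yes] AND [Restricted Voyage (section 7)? yes] → satisfied.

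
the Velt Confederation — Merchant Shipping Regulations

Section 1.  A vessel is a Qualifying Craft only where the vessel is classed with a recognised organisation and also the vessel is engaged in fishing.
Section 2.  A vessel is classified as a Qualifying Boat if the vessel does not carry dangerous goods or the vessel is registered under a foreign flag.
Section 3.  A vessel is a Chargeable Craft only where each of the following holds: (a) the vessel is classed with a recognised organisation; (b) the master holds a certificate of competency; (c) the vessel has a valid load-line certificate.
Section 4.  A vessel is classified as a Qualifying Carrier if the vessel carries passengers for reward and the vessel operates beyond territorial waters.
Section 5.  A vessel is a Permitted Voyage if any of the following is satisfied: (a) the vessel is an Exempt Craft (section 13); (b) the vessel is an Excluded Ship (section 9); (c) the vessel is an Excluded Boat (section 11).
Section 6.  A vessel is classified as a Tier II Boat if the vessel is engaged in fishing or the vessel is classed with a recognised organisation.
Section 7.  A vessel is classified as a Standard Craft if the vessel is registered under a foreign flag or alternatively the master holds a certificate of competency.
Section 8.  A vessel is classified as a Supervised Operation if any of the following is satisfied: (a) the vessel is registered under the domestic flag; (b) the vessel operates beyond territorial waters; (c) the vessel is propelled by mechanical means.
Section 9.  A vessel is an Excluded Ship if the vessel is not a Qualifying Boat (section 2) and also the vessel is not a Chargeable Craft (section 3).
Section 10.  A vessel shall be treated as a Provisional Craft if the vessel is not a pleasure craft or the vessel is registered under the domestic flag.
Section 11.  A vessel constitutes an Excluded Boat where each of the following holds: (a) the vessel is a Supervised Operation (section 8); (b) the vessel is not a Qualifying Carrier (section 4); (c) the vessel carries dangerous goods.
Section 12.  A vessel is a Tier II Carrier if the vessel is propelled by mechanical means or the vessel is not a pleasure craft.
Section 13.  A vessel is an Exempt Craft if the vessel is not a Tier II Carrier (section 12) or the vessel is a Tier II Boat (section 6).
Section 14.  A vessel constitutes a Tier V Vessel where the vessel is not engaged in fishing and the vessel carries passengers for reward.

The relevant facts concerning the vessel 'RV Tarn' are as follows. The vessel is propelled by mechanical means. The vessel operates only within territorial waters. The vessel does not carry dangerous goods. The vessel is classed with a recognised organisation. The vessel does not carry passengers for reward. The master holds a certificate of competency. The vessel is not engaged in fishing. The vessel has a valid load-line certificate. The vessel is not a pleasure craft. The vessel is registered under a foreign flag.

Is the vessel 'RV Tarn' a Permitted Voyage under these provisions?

section 12 — Tier II Carrier: [the vessel is propelled by mechanical means? yes] OR [the vessel is not a pleasure craft? yes] → satisfied.
section 6 — Tier II Boat: [the vessel is engaged in fishing? no] OR [the vessel is classed with a recognised organisation? yes] → satisfied.
section 13 — Exempt Craft: [not a Tier II Carrier (section 12)? no] OR [Tier II Boat (section 6)? yes] → satisfied.
section 2 — Qualifying Boat: [the vessel does not carry dangerous goods? yes] OR [the vessel is registered under a foreign flag? yes] → satisfied.
section 3 — Chargeable Craft: [the vessel is classed with a recognised organisation? yes] AND [the master holds a certificate of competency? yes] AND [the vessel has a valid load-line certificate? yes] → satisfied.
section 9 — Excluded Ship: [not a Qualifying Boat (section 2)? no] AND [not a Chargeable Craft (section 3)? no] → not satisfied.
section 8 — Supervised Operation: [the vessel is registered under the domestic flag? no] OR [the vessel operates beyond territorial waters? no] OR [the vessel is propelled by mechanical means? yes] → satisfied.
section 4 — Qualifying Carrier: [the vessel carries passengers for reward? no] AND [the vessel operates beyond territorial waters? no] → not satisfied.
section 11 — Excluded Boat: [Supervised Operation (section 8)? yes] AND [not a Qualifying Carrier (section 4)? yes] AND [the vessel carries dangerous goods? no] → not satisfied.
section 5 — Permitted Voyage: [Exempt Craft (section 13)? yes] OR [Excluded Ship (section 9)? no] OR [Excluded Boat (section 11)? no] → satisfied.

Yes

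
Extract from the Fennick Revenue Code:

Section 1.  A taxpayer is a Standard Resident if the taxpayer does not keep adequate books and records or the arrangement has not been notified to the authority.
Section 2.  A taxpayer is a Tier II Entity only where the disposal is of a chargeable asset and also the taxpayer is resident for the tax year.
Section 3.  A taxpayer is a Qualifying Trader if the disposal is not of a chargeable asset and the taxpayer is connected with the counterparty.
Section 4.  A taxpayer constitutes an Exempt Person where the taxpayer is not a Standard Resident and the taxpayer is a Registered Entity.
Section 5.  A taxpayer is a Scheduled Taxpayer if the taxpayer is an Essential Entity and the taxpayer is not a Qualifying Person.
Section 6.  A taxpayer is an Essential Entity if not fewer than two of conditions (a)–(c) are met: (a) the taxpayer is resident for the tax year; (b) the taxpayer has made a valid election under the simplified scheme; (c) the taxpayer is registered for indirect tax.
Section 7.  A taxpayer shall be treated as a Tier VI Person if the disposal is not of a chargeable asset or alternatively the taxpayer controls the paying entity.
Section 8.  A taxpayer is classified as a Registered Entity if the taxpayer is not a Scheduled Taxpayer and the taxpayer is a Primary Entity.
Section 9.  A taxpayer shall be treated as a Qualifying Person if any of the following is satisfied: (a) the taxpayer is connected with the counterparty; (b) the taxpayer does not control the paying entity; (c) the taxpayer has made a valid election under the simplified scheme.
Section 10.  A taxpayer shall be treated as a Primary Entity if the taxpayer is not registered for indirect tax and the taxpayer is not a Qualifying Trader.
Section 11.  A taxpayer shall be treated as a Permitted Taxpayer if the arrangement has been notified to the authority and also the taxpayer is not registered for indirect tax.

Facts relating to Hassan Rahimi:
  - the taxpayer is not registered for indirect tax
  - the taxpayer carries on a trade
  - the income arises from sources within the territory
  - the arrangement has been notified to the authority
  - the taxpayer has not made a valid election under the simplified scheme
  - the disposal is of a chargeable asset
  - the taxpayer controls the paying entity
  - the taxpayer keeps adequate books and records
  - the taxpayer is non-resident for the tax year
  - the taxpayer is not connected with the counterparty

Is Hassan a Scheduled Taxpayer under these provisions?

section 6 — Essential Entity: the taxpayer is resident for the tax year? no; the taxpayer has made a valid election under the simplified scheme? no; the taxpayer is registered for indirect tax? no — 0 of 3 hold (need ≥2) → not satisfied.
section 9 — Qualifying Person: [the taxpayer is connected with the counterparty? no] OR [the taxpayer does not control the paying entity? no] OR [the taxpayer has made a valid election under the simplified scheme? no] → not satisfied.
section 5 — Scheduled Taxpayer: [Essential Entity (section 6)? no] AND [not a Qualifying Person (section 9)? yes] → not satisfied.

No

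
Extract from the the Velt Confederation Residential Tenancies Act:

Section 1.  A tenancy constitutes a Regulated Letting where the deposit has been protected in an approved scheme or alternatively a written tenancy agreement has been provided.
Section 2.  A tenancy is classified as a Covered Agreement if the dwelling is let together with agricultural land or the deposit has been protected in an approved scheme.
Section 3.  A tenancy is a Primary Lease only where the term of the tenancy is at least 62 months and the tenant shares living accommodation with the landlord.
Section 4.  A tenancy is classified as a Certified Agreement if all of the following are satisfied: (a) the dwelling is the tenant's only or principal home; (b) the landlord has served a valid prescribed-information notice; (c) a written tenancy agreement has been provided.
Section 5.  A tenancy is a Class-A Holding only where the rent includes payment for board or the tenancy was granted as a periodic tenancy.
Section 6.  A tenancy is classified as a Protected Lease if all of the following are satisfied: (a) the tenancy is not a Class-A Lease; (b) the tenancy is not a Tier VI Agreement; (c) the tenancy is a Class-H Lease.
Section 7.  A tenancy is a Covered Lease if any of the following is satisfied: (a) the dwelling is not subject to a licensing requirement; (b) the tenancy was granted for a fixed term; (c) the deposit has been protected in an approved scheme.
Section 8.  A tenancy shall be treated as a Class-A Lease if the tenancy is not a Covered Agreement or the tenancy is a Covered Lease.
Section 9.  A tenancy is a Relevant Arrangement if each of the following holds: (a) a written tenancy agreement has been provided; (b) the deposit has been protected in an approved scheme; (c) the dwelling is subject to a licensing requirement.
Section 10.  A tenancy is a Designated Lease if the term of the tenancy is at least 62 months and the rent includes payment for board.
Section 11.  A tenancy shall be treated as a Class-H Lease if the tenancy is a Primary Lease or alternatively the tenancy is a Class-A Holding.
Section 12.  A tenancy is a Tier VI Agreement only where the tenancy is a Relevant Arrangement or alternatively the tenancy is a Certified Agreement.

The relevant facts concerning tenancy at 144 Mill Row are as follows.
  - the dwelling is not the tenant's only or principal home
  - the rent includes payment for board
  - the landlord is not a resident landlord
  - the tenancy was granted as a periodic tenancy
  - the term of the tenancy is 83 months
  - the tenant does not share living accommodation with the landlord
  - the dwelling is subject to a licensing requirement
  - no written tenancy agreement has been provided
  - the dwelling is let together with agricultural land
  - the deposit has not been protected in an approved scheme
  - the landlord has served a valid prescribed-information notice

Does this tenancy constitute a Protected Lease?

Under section 2: the dwelling is let together with agricultural land? yes; or the deposit has been protected in an approved scheme? no. So the tenancy is a Covered Agreement.
Under section 7: the dwelling is not subject to a licensing requirement? no; or the tenancy was granted for a fixed term? no; or the deposit has been protected in an approved scheme? no. So the tenancy is not a Covered Lease.
Under section 8: not a Covered Agreement (section 2)? no; or Covered Lease (section 7)? no. So the tenancy is not a Class-A Lease.
Under section 9: a written tenancy agreement has been provided? no; and the deposit has been protected in an approved scheme? no; and the dwelling is subject to a licensing requirement? yes. So the tenancy is not a Relevant Arrangement.
Under section 4: the dwelling is the tenant's only or principal home? no; and the landlord has served a valid prescribed-information notice? yes; and a written tenancy agreement has been provided? no. So the tenancy is not a Certified Agreement.
Under section 12: Relevant Arrangement (section 9)? no; or Certified Agreement (section 4)? no. So the tenancy is not a Tier VI Agreement.
Under section 3: term of the tenancy: 83 months ≥ 62 months? yes; and the tenant shares living accommodation with the landlord? no. So the tenancy is not a Primary Lease.
Under section 5: the rent includes payment for board? yes; or the tenancy was granted as a periodic tenancy? yes. So the tenancy is a Class-A Holding.
Under section 11: Primary Lease (section 3)? no; or Class-A Holding (section 5)? yes. So the tenancy is a Class-H Lease.
Under section 6: not a Class-A Lease (section 8)? yes; and not a Tier VI Agreement (section 12)? yes; and Class-H Lease (section 11)? yes. So the tenancy is a Protected Lease.

Yes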